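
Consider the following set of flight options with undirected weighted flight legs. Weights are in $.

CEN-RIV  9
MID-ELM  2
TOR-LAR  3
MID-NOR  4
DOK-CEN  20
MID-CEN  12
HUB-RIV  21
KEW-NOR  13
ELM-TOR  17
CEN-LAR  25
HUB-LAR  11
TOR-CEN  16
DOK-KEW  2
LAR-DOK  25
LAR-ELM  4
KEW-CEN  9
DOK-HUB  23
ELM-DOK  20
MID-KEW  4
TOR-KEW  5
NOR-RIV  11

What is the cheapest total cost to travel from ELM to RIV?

Candidate routes:
ELM - MID - KEW - CEN - RIV: 2+4+9+9 = 24
ELM - MID - NOR - RIV: 2+4+11 = 17
ELM - MID - CEN - RIV: 2+12+9 = 23
The minimum is $17 via ELM - MID - NOR - RIV.

$17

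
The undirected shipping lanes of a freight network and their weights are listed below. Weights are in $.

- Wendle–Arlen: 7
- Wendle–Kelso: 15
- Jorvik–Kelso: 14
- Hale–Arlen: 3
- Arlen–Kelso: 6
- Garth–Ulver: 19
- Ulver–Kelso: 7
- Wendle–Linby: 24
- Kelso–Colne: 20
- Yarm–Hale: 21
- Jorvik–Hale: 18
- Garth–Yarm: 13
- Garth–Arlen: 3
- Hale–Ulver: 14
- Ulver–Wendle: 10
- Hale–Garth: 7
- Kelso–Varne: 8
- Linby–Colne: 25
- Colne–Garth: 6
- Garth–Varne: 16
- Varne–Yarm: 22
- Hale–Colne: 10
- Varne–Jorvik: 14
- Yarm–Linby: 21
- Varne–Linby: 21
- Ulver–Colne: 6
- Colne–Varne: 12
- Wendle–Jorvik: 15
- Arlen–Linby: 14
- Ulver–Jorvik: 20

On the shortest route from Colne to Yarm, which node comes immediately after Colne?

Garth

Compare a few routes:
Colne–Garth–Yarm: 6+13 = 19
Colne–Hale–Arlen–Garth–Yarm: 10+3+3+13 = 29
Colne–Hale–Garth–Yarm: 10+7+13 = 30
Cheapest is Colne–Garth–Yarm at $19.
So from Colne the first move is to Garth.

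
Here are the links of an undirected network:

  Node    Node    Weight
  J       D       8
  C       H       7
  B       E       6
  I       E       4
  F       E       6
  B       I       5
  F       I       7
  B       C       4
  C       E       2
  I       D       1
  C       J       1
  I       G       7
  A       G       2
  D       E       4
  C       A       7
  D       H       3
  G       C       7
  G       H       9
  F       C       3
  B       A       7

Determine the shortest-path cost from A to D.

10

Enumerating some paths:
A - G - I - D: 2+7+1 = 10
A - B - I - D: 7+5+1 = 13
The minimum is 10 via A - G - I - D.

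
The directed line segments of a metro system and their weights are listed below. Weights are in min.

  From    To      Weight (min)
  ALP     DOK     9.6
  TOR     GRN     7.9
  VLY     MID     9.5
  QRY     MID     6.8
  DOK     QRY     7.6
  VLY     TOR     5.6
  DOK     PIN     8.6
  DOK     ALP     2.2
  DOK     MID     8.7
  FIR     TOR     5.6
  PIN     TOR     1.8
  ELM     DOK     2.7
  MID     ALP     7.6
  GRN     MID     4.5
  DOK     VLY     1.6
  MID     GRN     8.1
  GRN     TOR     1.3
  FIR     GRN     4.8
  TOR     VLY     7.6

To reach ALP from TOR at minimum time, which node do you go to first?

GRN

Enumerating some paths:
TOR–VLY–MID–ALP: 7.6+9.5+7.6 = 24.7
TOR–GRN–MID–ALP: 7.9+4.5+7.6 = 20
The minimum is 20 min via TOR–GRN–MID–ALP.
So from TOR the first move is to GRN.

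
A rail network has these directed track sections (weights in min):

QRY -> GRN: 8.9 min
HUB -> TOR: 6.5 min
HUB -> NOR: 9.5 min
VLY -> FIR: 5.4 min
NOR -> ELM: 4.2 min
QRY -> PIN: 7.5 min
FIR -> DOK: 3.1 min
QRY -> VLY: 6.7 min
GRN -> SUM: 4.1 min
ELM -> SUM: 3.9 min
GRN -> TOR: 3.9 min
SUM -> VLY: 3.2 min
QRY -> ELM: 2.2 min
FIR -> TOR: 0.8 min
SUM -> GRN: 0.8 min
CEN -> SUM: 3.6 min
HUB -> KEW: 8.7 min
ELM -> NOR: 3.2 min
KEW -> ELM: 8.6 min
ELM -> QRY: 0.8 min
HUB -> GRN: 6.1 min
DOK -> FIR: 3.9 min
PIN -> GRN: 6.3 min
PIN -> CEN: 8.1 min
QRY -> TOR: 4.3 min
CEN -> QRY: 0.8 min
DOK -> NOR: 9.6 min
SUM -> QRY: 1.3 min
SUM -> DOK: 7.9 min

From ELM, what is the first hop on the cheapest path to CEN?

Enumerating some paths:
ELM - SUM - QRY - PIN - CEN: 3.9+1.3+7.5+8.1 = 20.8
ELM - QRY - PIN - CEN: 0.8+7.5+8.1 = 16.4
The minimum is 16.4 min via ELM - QRY - PIN - CEN.
So from ELM the first move is to QRY.

QRY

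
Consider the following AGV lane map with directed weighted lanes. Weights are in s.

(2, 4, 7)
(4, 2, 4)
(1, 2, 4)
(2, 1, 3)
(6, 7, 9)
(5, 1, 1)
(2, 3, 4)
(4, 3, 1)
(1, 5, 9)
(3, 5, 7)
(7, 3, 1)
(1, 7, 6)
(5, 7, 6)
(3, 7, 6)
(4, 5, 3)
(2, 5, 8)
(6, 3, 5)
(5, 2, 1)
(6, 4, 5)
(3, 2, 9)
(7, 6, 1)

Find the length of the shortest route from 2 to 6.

Enumerating some paths:
2–4–3–7–6: 7+1+6+1 = 15
2–1–7–6: 3+6+1 = 10
2–3–7–6: 4+6+1 = 11
Cheapest is 2–1–7–6 at 10 s.

10 s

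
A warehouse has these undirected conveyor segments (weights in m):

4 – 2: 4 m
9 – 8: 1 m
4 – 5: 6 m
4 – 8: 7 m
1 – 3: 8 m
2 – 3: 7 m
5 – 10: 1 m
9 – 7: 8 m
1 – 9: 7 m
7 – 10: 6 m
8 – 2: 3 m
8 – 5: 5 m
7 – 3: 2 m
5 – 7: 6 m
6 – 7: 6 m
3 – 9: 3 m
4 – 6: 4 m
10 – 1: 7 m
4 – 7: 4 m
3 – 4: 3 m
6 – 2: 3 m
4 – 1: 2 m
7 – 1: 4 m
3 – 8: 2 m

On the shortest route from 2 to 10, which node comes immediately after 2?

Candidate routes:
2 → 4 → 5 → 10: 4+6+1 = 11
2 → 8 → 5 → 10: 3+5+1 = 9
Cheapest is 2 → 8 → 5 → 10 at 9 m.
So from 2 the first move is to 8.

8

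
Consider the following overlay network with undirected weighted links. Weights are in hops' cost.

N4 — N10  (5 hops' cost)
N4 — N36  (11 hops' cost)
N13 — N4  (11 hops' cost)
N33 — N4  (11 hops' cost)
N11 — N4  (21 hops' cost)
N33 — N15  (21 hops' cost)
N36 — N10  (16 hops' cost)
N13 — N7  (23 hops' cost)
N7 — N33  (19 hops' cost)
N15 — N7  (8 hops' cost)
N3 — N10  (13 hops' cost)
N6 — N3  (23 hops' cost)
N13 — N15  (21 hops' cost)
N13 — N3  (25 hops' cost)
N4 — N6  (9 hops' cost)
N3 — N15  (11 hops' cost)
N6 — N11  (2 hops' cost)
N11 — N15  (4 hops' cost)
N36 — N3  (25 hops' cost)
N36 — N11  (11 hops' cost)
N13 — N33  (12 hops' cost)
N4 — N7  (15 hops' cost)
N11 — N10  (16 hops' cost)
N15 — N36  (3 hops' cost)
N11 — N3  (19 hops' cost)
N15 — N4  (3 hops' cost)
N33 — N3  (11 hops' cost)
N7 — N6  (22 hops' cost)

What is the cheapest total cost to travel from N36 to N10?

Settle nodes by increasing distance from N36:
N36: 0
N15: 3  (via N36)
N4: 6  (via N15)
N11: 7  (via N15)
N6: 9  (via N11)
N10: 11  (via N4)
Shortest route: N36 → N15 → N4 → N10 = 11 hops' cost.

11 hops' cost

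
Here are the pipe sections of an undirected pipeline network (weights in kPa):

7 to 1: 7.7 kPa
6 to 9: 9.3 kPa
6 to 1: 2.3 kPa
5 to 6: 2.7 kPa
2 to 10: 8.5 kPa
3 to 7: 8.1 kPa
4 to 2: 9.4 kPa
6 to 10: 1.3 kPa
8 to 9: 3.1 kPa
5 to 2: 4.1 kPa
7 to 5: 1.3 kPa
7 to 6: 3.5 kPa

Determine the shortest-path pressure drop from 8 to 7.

Shortest distances from 8:
8: 0
9: 3.1  (via 8)
6: 12.4  (via 9)
10: 13.7  (via 6)
1: 14.7  (via 6)
5: 15.1  (via 6)
7: 15.9  (via 6)
Shortest route: 8–9–6–7 = 15.9 kPa.

15.9 kPa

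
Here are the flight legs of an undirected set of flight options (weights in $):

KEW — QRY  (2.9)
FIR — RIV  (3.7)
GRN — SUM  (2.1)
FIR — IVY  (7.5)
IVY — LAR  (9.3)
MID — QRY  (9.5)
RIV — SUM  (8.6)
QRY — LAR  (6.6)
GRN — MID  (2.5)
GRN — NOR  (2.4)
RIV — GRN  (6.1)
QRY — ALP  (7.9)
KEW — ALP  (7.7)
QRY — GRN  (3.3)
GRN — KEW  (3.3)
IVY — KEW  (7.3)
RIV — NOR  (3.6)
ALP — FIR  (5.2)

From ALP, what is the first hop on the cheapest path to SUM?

KEW

Enumerating some paths:
ALP → KEW → GRN → SUM: 7.7+3.3+2.1 = 13.1
ALP → QRY → GRN → SUM: 7.9+3.3+2.1 = 13.3
ALP → KEW → QRY → GRN → SUM: 7.7+2.9+3.3+2.1 = 16
The minimum is $13.1 via ALP → KEW → GRN → SUM.
So from ALP the first move is to KEW.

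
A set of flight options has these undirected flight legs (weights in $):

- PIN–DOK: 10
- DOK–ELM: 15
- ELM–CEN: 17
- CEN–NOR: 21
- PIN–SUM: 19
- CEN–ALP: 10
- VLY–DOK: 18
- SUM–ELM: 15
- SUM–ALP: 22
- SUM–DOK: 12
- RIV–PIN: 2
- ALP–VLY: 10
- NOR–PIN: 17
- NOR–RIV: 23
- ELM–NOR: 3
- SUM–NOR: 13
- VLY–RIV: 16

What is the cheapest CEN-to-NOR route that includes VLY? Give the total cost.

$55

Shortest CEN→VLY: CEN → ALP → VLY = 20
Shortest VLY→NOR: VLY → RIV → PIN → NOR = 35
Total via VLY: 20 + 35 = $55.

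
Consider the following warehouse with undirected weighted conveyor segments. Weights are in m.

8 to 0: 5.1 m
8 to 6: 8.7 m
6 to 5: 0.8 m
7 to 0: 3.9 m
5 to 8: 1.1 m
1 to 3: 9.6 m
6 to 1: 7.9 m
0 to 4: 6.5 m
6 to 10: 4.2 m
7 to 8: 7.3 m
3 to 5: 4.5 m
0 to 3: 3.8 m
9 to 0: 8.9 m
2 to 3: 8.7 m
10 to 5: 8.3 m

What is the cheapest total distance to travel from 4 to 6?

Candidate routes:
4–0–7–8–5–6: 6.5+3.9+7.3+1.1+0.8 = 19.6
4–0–3–5–6: 6.5+3.8+4.5+0.8 = 15.6
4–0–8–5–6: 6.5+5.1+1.1+0.8 = 13.5
Cheapest is 4–0–8–5–6 at 13.5 m.

13.5 m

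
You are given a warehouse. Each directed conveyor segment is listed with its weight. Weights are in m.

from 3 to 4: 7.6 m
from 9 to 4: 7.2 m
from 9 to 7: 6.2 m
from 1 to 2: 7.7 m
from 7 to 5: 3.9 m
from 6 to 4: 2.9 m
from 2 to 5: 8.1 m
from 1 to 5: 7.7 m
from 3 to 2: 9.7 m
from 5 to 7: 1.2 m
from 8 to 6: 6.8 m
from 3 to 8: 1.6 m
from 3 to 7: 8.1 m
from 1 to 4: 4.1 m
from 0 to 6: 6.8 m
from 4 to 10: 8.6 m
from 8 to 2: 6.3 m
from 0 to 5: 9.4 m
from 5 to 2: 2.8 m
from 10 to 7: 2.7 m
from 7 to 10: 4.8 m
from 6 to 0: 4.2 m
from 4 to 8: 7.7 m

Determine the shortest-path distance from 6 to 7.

Candidate routes:
6–4–10–7: 2.9+8.6+2.7 = 14.2
6–0–5–7: 4.2+9.4+1.2 = 14.8
The minimum is 14.2 m via 6–4–10–7.

14.2 m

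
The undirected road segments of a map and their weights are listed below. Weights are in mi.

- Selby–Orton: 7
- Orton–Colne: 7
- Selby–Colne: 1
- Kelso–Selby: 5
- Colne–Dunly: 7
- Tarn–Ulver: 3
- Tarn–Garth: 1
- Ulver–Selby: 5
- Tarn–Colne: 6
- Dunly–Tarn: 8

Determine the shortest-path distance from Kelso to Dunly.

13 mi

Compare a few routes:
Kelso–Selby–Colne–Dunly: 5+1+7 = 13
Kelso–Selby–Colne–Tarn–Dunly: 5+1+6+8 = 20
Cheapest is Kelso–Selby–Colne–Dunly at 13 mi.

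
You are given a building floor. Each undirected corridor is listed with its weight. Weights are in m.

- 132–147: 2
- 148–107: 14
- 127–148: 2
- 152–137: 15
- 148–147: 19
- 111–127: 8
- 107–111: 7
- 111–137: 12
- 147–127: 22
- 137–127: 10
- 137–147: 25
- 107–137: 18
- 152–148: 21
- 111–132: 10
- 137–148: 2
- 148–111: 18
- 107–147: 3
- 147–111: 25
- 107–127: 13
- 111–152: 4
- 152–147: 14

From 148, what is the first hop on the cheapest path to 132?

107

Compare a few routes:
148 - 127 - 107 - 147 - 132: 2+13+3+2 = 20
148 - 107 - 147 - 132: 14+3+2 = 19
148 - 127 - 111 - 132: 2+8+10 = 20
Cheapest is 148 - 107 - 147 - 132 at 19 m.
So from 148 the first move is to 107.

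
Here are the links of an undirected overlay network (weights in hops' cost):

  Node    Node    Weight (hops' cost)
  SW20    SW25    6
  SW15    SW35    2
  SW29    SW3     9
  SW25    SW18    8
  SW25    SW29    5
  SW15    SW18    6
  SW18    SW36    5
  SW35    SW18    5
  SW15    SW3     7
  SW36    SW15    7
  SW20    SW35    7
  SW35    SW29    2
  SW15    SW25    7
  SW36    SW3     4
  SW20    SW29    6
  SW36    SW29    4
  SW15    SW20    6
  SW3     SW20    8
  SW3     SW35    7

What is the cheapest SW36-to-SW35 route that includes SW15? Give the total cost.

9 hops' cost

Best SW36 to SW15: SW36 → SW15 costing 7
Best SW15 to SW35: SW15 → SW35 costing 2
Total via SW15: 7 + 2 = 9 hops' cost.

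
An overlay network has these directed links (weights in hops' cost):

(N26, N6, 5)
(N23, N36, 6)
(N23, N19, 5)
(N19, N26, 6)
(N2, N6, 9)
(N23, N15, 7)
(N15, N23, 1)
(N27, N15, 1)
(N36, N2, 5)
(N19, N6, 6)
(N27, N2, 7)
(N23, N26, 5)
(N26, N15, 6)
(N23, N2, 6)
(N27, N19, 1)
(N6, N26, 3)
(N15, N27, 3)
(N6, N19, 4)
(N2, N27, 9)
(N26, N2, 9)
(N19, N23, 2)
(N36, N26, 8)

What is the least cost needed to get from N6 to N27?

12 hops' cost

Compare a few routes:
N6 → N19 → N23 → N15 → N27: 4+2+7+3 = 16
N6 → N26 → N15 → N27: 3+6+3 = 12
N6 → N19 → N26 → N15 → N27: 4+6+6+3 = 19
N6 → N19 → N23 → N26 → N15 → N27: 4+2+5+6+3 = 20
The minimum is 12 hops' cost via N6 → N26 → N15 → N27.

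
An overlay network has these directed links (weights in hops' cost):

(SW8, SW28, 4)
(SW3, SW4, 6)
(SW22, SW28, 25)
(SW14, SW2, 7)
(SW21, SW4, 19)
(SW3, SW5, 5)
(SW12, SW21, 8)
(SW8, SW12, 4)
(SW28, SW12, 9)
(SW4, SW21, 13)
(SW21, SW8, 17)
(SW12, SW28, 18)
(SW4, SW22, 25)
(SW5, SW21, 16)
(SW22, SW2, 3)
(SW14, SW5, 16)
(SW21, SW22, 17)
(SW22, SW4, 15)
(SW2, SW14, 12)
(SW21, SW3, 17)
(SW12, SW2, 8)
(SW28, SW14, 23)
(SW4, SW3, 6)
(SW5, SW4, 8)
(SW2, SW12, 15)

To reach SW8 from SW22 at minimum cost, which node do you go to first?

Compare a few routes:
SW22 - SW4 - SW21 - SW8: 15+13+17 = 45
SW22 - SW2 - SW12 - SW21 - SW8: 3+15+8+17 = 43
The minimum is 43 hops' cost via SW22 - SW2 - SW12 - SW21 - SW8.
So from SW22 the first move is to SW2.

SW2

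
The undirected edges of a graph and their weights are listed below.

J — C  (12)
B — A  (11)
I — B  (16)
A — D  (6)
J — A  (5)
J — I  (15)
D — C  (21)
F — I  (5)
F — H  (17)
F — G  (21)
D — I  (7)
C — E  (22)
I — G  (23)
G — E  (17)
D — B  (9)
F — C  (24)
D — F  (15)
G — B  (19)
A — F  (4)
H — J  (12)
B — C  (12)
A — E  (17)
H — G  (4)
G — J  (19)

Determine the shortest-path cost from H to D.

Settle nodes by increasing distance from H:
H: 0
G: 4  (via H)
J: 12  (via H)
A: 17  (via J)
F: 17  (via H)
E: 21  (via G)
I: 22  (via F)
B: 23  (via G)
D: 23  (via A)
Shortest route: H–J–A–D = 23.

23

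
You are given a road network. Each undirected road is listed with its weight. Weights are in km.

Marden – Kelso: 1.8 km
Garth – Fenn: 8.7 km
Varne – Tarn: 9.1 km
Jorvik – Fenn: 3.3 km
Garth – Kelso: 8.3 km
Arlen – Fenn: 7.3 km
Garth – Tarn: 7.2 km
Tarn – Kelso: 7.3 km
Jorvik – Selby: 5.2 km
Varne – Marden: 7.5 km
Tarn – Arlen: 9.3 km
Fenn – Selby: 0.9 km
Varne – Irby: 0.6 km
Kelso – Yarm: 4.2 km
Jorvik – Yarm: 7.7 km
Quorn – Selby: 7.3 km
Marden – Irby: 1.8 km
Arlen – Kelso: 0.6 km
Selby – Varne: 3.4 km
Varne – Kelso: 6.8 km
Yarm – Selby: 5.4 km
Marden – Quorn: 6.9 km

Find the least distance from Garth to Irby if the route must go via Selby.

Best Garth to Selby: Garth → Fenn → Selby costing 9.6
Best Selby to Irby: Selby → Varne → Irby costing 4
Total via Selby: 9.6 + 4 = 13.6 km.

13.6 km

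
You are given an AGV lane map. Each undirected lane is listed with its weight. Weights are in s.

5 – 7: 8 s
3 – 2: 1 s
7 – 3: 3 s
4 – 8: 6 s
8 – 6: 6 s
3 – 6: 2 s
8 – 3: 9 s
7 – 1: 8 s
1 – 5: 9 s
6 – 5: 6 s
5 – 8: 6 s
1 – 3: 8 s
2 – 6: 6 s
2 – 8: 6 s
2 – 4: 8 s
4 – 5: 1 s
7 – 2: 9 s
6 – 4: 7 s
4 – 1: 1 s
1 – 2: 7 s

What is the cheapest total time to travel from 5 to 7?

8 s

Settle nodes by increasing distance from 5:
5: 0
4: 1  (via 5)
1: 2  (via 4)
6: 6  (via 5)
8: 6  (via 5)
3: 8  (via 6)
7: 8  (via 5)
Shortest route: 5–7 = 8 s.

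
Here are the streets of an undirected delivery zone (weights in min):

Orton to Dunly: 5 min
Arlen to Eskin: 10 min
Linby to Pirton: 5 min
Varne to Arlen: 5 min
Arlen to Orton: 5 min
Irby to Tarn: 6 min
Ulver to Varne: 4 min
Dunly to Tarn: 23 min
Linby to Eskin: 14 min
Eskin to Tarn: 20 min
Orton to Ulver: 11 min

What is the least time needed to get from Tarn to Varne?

Enumerating some paths:
Tarn–Dunly–Orton–Arlen–Varne: 23+5+5+5 = 38
Tarn–Eskin–Arlen–Varne: 20+10+5 = 35
The minimum is 35 min via Tarn–Eskin–Arlen–Varne.

35 min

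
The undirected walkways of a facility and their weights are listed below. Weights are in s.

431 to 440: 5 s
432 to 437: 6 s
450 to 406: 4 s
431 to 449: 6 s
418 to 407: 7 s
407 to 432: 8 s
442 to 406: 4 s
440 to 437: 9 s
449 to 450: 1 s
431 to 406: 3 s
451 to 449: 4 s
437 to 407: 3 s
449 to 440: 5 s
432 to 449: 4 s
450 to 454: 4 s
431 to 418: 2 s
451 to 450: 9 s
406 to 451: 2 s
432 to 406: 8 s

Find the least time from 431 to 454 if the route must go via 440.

Shortest 431→440: 431 → 440 = 5
Shortest 440→454: 440 → 449 → 450 → 454 = 10
Total via 440: 5 + 10 = 15 s.

15 s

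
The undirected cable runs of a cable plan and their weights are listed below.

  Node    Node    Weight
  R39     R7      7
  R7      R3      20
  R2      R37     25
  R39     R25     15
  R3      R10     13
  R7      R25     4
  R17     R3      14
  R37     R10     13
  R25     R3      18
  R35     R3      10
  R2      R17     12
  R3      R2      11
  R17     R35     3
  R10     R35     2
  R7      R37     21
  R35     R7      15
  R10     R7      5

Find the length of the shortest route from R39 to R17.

17

Running Dijkstra from R39:
R39: 0
R7: 7  (via R39)
R25: 11  (via R7)
R10: 12  (via R7)
R35: 14  (via R10)
R17: 17  (via R35)
Shortest route: R39–R7–R10–R35–R17 = 17.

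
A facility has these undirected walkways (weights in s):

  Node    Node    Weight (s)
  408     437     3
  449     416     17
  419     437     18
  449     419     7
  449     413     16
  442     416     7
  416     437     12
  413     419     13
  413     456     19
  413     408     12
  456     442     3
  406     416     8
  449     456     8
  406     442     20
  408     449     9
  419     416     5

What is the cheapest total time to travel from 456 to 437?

20 s

Running Dijkstra from 456:
456: 0
442: 3  (via 456)
449: 8  (via 456)
416: 10  (via 442)
419: 15  (via 449)
408: 17  (via 449)
406: 18  (via 416)
413: 19  (via 456)
437: 20  (via 408)
Shortest route: 456 → 449 → 408 → 437 = 20 s.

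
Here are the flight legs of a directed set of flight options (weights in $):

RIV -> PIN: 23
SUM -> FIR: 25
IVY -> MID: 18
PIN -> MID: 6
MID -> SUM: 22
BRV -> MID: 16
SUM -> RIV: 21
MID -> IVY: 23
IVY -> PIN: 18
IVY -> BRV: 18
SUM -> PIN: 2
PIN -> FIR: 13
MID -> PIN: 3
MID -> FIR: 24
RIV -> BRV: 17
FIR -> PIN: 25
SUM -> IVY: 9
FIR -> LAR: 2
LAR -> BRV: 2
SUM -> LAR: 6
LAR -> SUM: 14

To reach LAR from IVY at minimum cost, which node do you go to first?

Compare a few routes:
IVY → MID → FIR → LAR: 18+24+2 = 44
IVY → PIN → FIR → LAR: 18+13+2 = 33
IVY → MID → PIN → FIR → LAR: 18+3+13+2 = 36
Cheapest is IVY → PIN → FIR → LAR at $33.
So from IVY the first move is to PIN.

PIN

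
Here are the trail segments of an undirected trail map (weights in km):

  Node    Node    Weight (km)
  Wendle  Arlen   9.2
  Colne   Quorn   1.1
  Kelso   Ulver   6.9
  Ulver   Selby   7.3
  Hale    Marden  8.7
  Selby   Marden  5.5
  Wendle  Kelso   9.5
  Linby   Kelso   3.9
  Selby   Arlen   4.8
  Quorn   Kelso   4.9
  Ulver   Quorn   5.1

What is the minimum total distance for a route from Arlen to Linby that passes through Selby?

Shortest Arlen→Selby: Arlen → Selby = 4.8
Shortest Selby→Linby: Selby → Ulver → Kelso → Linby = 18.1
Total via Selby: 4.8 + 18.1 = 22.9 km.

22.9 km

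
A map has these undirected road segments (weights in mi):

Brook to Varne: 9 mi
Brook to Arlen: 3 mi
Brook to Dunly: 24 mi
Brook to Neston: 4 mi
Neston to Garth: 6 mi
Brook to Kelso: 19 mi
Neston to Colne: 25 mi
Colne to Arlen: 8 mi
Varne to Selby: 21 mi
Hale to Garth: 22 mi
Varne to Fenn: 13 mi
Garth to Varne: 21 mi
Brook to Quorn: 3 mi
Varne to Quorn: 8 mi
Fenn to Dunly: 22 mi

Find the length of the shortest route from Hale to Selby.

62 mi

Enumerating some paths:
Hale → Garth → Neston → Brook → Varne → Selby: 22+6+4+9+21 = 62
Hale → Garth → Neston → Brook → Quorn → Varne → Selby: 22+6+4+3+8+21 = 64
The minimum is 62 mi via Hale → Garth → Neston → Brook → Varne → Selby.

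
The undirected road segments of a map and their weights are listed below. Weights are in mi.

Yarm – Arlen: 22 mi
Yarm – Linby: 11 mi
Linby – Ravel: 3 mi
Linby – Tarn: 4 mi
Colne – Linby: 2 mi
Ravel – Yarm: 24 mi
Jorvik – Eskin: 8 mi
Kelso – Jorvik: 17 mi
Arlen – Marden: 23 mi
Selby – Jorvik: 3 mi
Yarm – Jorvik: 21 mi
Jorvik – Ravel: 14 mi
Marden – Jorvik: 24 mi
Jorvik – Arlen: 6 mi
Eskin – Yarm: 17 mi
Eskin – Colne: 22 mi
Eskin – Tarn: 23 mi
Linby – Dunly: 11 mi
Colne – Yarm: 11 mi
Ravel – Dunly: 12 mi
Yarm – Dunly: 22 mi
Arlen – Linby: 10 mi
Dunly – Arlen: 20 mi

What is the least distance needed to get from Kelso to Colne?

Compare a few routes:
Kelso–Jorvik–Arlen–Linby–Colne: 17+6+10+2 = 35
Kelso–Jorvik–Eskin–Colne: 17+8+22 = 47
Kelso–Jorvik–Ravel–Linby–Colne: 17+14+3+2 = 36
The minimum is 35 mi via Kelso–Jorvik–Arlen–Linby–Colne.

35 mi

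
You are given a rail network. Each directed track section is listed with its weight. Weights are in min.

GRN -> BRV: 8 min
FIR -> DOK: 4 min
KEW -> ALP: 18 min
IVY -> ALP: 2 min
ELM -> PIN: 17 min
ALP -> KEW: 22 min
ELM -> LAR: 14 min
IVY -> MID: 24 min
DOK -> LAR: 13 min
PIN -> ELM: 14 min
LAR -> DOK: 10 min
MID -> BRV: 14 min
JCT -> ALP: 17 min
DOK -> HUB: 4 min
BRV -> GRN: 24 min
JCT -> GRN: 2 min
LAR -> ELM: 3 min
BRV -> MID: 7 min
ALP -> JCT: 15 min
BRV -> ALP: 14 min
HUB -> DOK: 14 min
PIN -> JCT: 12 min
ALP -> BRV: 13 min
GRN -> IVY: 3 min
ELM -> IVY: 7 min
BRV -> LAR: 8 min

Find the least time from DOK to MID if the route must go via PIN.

62 min

Best DOK to PIN: DOK–LAR–ELM–PIN costing 33
Shortest PIN→MID: PIN–JCT–GRN–BRV–MID = 29
Total via PIN: 33 + 29 = 62 min.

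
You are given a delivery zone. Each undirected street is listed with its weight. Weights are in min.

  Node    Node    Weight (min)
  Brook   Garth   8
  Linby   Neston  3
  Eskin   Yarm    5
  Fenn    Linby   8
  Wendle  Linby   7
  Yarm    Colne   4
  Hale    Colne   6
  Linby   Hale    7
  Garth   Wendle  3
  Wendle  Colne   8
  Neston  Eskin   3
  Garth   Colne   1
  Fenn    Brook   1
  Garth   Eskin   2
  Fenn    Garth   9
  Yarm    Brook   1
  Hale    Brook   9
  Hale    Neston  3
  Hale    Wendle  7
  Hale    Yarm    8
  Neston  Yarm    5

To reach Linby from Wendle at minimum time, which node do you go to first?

Enumerating some paths:
Wendle → Hale → Neston → Linby: 7+3+3 = 13
Wendle → Garth → Eskin → Neston → Linby: 3+2+3+3 = 11
Wendle → Linby: 7 = 7
Cheapest is Wendle → Linby at 7 min.
So from Wendle the first move is to Linby.

Linby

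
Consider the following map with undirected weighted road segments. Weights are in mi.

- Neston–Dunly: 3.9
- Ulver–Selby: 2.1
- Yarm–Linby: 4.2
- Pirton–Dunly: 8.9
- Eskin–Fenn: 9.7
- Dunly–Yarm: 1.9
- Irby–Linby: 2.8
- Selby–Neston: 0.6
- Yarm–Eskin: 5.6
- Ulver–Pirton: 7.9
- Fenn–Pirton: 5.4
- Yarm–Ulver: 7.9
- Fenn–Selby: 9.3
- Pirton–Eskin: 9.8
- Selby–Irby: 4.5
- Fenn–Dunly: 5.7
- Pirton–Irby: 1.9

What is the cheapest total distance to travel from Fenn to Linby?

10.1 mi

Enumerating some paths:
Fenn - Dunly - Yarm - Linby: 5.7+1.9+4.2 = 11.8
Fenn - Pirton - Irby - Linby: 5.4+1.9+2.8 = 10.1
The minimum is 10.1 mi via Fenn - Pirton - Irby - Linby.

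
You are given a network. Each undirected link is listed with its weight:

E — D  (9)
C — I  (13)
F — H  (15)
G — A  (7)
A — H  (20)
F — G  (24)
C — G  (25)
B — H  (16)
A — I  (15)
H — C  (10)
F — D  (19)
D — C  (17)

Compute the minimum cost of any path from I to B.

39

Settle nodes by increasing distance from I:
I: 0
C: 13  (via I)
A: 15  (via I)
G: 22  (via A)
H: 23  (via C)
D: 30  (via C)
F: 38  (via H)
B: 39  (via H)
Shortest route: I → C → H → B = 39.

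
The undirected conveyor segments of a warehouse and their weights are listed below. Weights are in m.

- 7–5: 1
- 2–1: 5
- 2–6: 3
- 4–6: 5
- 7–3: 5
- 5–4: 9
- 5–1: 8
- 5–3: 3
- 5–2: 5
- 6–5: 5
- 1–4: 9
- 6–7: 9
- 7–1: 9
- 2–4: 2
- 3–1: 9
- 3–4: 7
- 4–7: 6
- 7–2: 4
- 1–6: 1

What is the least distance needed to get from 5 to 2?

Settle nodes by increasing distance from 5:
5: 0
7: 1  (via 5)
3: 3  (via 5)
2: 5  (via 5)
Shortest route: 5–2 = 5 m.

5 m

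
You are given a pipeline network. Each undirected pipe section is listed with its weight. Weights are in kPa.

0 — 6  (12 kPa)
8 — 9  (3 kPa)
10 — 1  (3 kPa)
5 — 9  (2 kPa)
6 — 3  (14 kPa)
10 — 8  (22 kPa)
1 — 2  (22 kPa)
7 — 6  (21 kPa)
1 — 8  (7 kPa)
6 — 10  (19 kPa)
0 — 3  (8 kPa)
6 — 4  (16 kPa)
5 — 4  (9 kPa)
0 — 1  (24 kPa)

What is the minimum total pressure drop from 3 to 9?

Compare a few routes:
3 → 6 → 4 → 5 → 9: 14+16+9+2 = 41
3 → 0 → 6 → 4 → 5 → 9: 8+12+16+9+2 = 47
3 → 0 → 1 → 8 → 9: 8+24+7+3 = 42
3 → 6 → 10 → 1 → 8 → 9: 14+19+3+7+3 = 46
Cheapest is 3 → 6 → 4 → 5 → 9 at 41 kPa.

41 kPa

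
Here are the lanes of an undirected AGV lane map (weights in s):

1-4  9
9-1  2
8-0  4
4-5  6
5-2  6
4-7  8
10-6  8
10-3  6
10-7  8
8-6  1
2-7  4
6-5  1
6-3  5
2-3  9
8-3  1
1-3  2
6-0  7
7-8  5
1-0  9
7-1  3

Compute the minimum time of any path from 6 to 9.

Candidate routes:
6–3–1–9: 5+2+2 = 9
6–8–3–1–9: 1+1+2+2 = 6
Cheapest is 6–8–3–1–9 at 6 s.

6 s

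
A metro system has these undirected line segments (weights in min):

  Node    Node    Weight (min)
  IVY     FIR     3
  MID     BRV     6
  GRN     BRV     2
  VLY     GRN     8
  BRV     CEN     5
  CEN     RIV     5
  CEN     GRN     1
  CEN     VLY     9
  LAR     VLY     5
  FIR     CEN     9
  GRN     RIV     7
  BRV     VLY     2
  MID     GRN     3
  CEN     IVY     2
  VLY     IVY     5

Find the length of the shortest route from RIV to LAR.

15 min

Shortest distances from RIV:
RIV: 0
CEN: 5  (via RIV)
GRN: 6  (via CEN)
IVY: 7  (via CEN)
BRV: 8  (via GRN)
MID: 9  (via GRN)
VLY: 10  (via BRV)
FIR: 10  (via IVY)
LAR: 15  (via VLY)
Shortest route: RIV → CEN → GRN → BRV → VLY → LAR = 15 min.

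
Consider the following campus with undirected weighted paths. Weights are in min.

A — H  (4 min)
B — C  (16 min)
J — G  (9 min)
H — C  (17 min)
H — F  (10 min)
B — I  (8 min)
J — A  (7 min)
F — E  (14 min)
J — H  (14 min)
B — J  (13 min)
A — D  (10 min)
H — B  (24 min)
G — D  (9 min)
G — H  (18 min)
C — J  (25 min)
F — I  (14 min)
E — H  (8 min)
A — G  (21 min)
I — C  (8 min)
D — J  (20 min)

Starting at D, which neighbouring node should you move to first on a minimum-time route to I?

Enumerating some paths:
D–A–H–C–I: 10+4+17+8 = 39
D–G–J–B–I: 9+9+13+8 = 39
D–A–H–F–I: 10+4+10+14 = 38
The minimum is 38 min via D–A–H–F–I.
So from D the first move is to A.

A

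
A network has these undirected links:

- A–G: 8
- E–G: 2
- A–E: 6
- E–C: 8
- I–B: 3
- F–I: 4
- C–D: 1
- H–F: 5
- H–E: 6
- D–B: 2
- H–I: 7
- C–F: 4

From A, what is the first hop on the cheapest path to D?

Candidate routes:
A–E–C–D: 6+8+1 = 15
A–G–E–C–D: 8+2+8+1 = 19
A–E–H–F–C–D: 6+6+5+4+1 = 22
Cheapest is A–E–C–D at 15.
So from A the first move is to E.

E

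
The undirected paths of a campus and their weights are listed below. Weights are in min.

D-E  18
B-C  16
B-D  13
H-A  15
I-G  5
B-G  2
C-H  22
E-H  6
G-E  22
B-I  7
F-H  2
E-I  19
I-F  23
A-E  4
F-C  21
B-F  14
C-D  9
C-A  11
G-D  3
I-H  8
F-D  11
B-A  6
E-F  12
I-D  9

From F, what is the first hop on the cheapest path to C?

D

Enumerating some paths:
F → D → C: 11+9 = 20
F → H → E → A → C: 2+6+4+11 = 23
F → C: 21 = 21
Cheapest is F → D → C at 20 min.
So from F the first move is to D.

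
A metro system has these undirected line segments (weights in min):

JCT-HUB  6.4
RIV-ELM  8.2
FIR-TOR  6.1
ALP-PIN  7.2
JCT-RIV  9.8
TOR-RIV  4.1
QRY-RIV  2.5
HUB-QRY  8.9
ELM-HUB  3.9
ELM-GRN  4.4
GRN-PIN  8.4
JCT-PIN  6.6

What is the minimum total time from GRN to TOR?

Running Dijkstra from GRN:
GRN: 0
ELM: 4.4  (via GRN)
HUB: 8.3  (via ELM)
PIN: 8.4  (via GRN)
RIV: 12.6  (via ELM)
JCT: 14.7  (via HUB)
QRY: 15.1  (via RIV)
ALP: 15.6  (via PIN)
TOR: 16.7  (via RIV)
Shortest route: GRN → ELM → RIV → TOR = 16.7 min.

16.7 min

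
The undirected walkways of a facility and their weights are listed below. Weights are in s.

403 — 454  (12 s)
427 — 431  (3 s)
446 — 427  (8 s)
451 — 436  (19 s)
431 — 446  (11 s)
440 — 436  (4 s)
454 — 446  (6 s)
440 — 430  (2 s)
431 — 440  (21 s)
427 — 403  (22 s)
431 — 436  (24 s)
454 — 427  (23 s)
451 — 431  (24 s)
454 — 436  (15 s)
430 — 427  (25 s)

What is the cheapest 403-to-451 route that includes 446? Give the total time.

Shortest 403→446: 403–454–446 = 18
Best 446 to 451: 446–431–451 costing 35
Total via 446: 18 + 35 = 53 s.

53 s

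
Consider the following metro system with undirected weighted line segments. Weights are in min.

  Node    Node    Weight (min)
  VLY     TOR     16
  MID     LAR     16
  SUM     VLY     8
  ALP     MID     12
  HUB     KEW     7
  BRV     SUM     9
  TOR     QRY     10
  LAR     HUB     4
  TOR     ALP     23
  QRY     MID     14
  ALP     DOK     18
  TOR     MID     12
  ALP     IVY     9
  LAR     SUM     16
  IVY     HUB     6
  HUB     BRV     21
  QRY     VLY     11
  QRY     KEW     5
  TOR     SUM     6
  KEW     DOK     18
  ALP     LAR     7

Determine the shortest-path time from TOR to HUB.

Enumerating some paths:
TOR → QRY → KEW → HUB: 10+5+7 = 22
TOR → MID → LAR → HUB: 12+16+4 = 32
TOR → SUM → LAR → HUB: 6+16+4 = 26
Cheapest is TOR → QRY → KEW → HUB at 22 min.

22 min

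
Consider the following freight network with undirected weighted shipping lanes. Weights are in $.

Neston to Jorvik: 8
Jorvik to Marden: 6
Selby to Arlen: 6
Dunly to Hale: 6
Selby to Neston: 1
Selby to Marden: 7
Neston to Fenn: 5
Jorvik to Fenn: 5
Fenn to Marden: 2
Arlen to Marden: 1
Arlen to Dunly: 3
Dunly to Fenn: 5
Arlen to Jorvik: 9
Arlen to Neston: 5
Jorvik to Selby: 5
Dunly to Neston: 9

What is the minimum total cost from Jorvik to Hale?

$16

Compare a few routes:
Jorvik → Fenn → Dunly → Hale: 5+5+6 = 16
Jorvik → Fenn → Marden → Arlen → Dunly → Hale: 5+2+1+3+6 = 17
Jorvik → Arlen → Dunly → Hale: 9+3+6 = 18
The minimum is $16 via Jorvik → Fenn → Dunly → Hale.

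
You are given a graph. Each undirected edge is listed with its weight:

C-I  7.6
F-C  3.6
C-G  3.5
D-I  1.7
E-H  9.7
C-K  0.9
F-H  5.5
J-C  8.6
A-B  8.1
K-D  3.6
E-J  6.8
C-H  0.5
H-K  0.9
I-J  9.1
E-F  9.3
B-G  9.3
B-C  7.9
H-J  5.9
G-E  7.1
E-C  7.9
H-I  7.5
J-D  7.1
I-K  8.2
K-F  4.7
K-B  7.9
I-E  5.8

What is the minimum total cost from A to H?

Running Dijkstra from A:
A: 0
B: 8.1  (via A)
C: 16  (via B)
K: 16  (via B)
H: 16.5  (via C)
Shortest route: A → B → C → H = 16.5.

16.5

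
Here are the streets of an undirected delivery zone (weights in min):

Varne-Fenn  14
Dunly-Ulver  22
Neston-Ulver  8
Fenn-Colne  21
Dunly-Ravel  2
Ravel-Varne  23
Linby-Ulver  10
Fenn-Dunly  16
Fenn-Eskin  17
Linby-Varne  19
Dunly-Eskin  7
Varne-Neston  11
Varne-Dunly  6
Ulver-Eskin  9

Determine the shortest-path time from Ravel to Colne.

39 min

Compare a few routes:
Ravel → Dunly → Eskin → Fenn → Colne: 2+7+17+21 = 47
Ravel → Dunly → Fenn → Colne: 2+16+21 = 39
Ravel → Varne → Fenn → Colne: 23+14+21 = 58
Ravel → Dunly → Varne → Fenn → Colne: 2+6+14+21 = 43
The minimum is 39 min via Ravel → Dunly → Fenn → Colne.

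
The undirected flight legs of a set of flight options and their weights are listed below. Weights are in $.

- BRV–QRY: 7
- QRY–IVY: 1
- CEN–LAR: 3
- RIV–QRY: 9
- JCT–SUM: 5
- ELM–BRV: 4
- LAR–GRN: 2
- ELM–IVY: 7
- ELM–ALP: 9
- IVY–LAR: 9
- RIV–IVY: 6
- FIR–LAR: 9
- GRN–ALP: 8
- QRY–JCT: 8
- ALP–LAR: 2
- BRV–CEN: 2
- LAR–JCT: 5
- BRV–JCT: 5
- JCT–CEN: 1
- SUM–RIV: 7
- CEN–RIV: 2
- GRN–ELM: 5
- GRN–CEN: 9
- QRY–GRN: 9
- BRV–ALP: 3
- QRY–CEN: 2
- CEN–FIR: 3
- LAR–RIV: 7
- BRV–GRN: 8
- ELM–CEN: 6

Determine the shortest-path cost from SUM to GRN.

$11

Settle nodes by increasing distance from SUM:
SUM: 0
JCT: 5  (via SUM)
CEN: 6  (via JCT)
RIV: 7  (via SUM)
QRY: 8  (via CEN)
BRV: 8  (via CEN)
LAR: 9  (via CEN)
FIR: 9  (via CEN)
IVY: 9  (via QRY)
ALP: 11  (via BRV)
GRN: 11  (via LAR)
Shortest route: SUM → JCT → CEN → LAR → GRN = $11.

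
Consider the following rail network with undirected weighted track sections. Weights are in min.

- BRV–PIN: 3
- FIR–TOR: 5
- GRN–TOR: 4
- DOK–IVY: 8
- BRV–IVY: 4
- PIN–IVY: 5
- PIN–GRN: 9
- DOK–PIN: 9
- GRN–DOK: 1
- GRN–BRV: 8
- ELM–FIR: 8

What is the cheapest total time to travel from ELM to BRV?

Candidate routes:
ELM - FIR - TOR - GRN - PIN - BRV: 8+5+4+9+3 = 29
ELM - FIR - TOR - GRN - BRV: 8+5+4+8 = 25
Cheapest is ELM - FIR - TOR - GRN - BRV at 25 min.

25 min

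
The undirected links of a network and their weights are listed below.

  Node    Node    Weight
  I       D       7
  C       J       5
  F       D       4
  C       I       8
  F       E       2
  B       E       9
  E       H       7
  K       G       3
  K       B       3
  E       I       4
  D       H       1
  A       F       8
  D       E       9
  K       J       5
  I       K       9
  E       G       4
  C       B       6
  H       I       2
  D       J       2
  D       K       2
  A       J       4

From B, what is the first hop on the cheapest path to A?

Compare a few routes:
B - K - J - A: 3+5+4 = 12
B - K - D - J - A: 3+2+2+4 = 11
The minimum is 11 via B - K - D - J - A.
So from B the first move is to K.

K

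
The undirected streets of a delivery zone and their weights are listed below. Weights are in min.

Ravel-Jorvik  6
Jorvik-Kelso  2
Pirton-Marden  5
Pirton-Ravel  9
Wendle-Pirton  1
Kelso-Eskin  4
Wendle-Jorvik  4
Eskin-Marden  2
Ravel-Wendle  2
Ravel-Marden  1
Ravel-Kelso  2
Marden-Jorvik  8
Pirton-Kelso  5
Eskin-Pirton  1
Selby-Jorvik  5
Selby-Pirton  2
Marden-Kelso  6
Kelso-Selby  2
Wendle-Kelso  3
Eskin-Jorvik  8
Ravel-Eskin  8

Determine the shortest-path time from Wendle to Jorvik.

4 min

Shortest distances from Wendle:
Wendle: 0
Pirton: 1  (via Wendle)
Ravel: 2  (via Wendle)
Eskin: 2  (via Pirton)
Kelso: 3  (via Wendle)
Marden: 3  (via Ravel)
Selby: 3  (via Pirton)
Jorvik: 4  (via Wendle)
Shortest route: Wendle → Jorvik = 4 min.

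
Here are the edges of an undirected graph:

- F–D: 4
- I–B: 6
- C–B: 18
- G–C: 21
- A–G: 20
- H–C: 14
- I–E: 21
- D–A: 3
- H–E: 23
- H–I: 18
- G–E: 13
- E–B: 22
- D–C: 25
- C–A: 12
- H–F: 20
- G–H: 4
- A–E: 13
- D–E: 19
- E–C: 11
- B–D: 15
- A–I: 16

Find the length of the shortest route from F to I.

Enumerating some paths:
F → D → B → I: 4+15+6 = 25
F → H → I: 20+18 = 38
F → D → A → I: 4+3+16 = 23
F → D → A → E → I: 4+3+13+21 = 41
The minimum is 23 via F → D → A → I.

23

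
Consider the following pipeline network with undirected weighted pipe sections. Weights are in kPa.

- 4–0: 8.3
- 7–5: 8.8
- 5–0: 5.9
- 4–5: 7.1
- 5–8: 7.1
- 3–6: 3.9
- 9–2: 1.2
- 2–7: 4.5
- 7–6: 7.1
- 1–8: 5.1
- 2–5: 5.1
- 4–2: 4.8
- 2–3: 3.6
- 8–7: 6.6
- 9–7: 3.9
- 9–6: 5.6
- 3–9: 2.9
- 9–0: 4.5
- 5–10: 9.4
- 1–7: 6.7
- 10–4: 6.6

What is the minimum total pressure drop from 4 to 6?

11.6 kPa

Enumerating some paths:
4–2–9–3–6: 4.8+1.2+2.9+3.9 = 12.8
4–2–9–6: 4.8+1.2+5.6 = 11.6
4–2–3–6: 4.8+3.6+3.9 = 12.3
4–2–7–6: 4.8+4.5+7.1 = 16.4
The minimum is 11.6 kPa via 4–2–9–6.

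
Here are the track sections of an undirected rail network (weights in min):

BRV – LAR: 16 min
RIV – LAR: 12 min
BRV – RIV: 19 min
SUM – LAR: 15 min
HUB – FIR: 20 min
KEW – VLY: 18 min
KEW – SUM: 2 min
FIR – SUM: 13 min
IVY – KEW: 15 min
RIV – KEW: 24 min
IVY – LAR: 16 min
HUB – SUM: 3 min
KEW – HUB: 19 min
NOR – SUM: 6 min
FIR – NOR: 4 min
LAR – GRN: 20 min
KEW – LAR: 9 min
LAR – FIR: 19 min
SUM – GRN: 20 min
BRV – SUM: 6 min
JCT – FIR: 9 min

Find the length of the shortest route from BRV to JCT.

25 min

Shortest distances from BRV:
BRV: 0
SUM: 6  (via BRV)
KEW: 8  (via SUM)
HUB: 9  (via SUM)
NOR: 12  (via SUM)
LAR: 16  (via BRV)
FIR: 16  (via NOR)
RIV: 19  (via BRV)
IVY: 23  (via KEW)
JCT: 25  (via FIR)
Shortest route: BRV–SUM–NOR–FIR–JCT = 25 min.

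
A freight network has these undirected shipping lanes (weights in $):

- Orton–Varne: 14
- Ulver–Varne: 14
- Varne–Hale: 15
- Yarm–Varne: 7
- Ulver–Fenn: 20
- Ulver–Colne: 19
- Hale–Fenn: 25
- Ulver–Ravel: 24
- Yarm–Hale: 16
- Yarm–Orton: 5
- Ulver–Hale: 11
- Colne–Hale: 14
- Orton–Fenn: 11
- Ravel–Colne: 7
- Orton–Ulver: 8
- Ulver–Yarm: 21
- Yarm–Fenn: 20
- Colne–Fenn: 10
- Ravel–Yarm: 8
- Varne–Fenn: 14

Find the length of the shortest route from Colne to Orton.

$20

Settle nodes by increasing distance from Colne:
Colne: 0
Ravel: 7  (via Colne)
Fenn: 10  (via Colne)
Hale: 14  (via Colne)
Yarm: 15  (via Ravel)
Ulver: 19  (via Colne)
Orton: 20  (via Yarm)
Shortest route: Colne–Ravel–Yarm–Orton = $20.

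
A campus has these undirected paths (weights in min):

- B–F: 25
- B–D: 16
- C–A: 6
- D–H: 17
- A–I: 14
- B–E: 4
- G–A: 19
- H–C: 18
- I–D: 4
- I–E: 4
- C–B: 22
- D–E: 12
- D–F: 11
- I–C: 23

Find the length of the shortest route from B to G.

41 min

Candidate routes:
B - E - I - A - G: 4+4+14+19 = 41
B - E - D - I - A - G: 4+12+4+14+19 = 53
B - C - A - G: 22+6+19 = 47
The minimum is 41 min via B - E - I - A - G.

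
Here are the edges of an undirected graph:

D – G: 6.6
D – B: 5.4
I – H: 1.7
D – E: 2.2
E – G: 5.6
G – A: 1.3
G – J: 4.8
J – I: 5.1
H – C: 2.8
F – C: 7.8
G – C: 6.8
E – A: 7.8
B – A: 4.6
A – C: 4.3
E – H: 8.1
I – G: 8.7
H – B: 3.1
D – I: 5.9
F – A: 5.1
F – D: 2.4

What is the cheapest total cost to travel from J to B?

Compare a few routes:
J - I - H - B: 5.1+1.7+3.1 = 9.9
J - G - A - B: 4.8+1.3+4.6 = 10.7
J - G - A - C - H - B: 4.8+1.3+4.3+2.8+3.1 = 16.3
J - I - D - B: 5.1+5.9+5.4 = 16.4
Cheapest is J - I - H - B at 9.9.

9.9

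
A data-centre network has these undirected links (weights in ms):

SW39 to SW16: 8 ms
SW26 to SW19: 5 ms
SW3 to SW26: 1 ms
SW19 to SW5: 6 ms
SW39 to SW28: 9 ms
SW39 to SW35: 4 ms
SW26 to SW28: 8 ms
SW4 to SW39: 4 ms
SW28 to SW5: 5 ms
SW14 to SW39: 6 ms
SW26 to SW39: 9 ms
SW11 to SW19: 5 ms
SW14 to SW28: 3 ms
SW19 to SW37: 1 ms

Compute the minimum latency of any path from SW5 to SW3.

Settle nodes by increasing distance from SW5:
SW5: 0
SW28: 5  (via SW5)
SW19: 6  (via SW5)
SW37: 7  (via SW19)
SW14: 8  (via SW28)
SW26: 11  (via SW19)
SW11: 11  (via SW19)
SW3: 12  (via SW26)
Shortest route: SW5–SW19–SW26–SW3 = 12 ms.

12 ms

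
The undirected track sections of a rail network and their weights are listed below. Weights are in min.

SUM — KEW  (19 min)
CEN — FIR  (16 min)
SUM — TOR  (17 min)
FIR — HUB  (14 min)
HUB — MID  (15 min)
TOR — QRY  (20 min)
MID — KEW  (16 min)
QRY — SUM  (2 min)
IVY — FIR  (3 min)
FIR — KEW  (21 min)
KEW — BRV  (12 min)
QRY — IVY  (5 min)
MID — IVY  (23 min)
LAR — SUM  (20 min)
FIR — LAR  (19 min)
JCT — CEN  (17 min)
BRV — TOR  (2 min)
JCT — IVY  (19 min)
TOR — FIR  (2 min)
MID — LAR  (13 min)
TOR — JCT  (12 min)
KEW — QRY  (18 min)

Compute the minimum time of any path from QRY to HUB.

Running Dijkstra from QRY:
QRY: 0
SUM: 2  (via QRY)
IVY: 5  (via QRY)
FIR: 8  (via IVY)
TOR: 10  (via FIR)
BRV: 12  (via TOR)
KEW: 18  (via QRY)
JCT: 22  (via TOR)
LAR: 22  (via SUM)
HUB: 22  (via FIR)
Shortest route: QRY → IVY → FIR → HUB = 22 min.

22 min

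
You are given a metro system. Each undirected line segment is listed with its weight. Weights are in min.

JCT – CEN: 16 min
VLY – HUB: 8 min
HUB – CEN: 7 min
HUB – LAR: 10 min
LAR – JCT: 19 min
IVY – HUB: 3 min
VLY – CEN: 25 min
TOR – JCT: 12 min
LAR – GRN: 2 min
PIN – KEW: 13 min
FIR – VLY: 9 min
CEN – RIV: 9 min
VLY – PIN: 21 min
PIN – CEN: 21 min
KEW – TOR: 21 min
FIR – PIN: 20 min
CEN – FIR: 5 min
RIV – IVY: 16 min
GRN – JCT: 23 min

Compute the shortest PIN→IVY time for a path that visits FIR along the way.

Shortest PIN→FIR: PIN → FIR = 20
Best FIR to IVY: FIR → CEN → HUB → IVY costing 15
Total via FIR: 20 + 15 = 35 min.

35 min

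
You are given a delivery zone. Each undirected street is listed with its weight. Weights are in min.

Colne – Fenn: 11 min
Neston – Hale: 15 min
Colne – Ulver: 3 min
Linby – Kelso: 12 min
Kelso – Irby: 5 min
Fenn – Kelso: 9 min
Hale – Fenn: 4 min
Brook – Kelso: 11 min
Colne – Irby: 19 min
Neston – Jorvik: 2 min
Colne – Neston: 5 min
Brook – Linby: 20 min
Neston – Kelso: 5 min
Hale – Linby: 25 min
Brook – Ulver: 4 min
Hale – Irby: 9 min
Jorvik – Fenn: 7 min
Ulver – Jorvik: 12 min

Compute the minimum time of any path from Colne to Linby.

22 min

Settle nodes by increasing distance from Colne:
Colne: 0
Ulver: 3  (via Colne)
Neston: 5  (via Colne)
Jorvik: 7  (via Neston)
Brook: 7  (via Ulver)
Kelso: 10  (via Neston)
Fenn: 11  (via Colne)
Hale: 15  (via Fenn)
Irby: 15  (via Kelso)
Linby: 22  (via Kelso)
Shortest route: Colne → Neston → Kelso → Linby = 22 min.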